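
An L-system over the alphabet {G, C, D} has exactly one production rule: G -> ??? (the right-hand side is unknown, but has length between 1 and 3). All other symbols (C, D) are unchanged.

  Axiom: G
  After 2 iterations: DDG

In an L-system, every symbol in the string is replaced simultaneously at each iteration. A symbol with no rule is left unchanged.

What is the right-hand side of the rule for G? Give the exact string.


Answer: DG

Derivation:
Trying G -> DG:
  Step 0: G
  Step 1: DG
  Step 2: DDG
Matches the given result.


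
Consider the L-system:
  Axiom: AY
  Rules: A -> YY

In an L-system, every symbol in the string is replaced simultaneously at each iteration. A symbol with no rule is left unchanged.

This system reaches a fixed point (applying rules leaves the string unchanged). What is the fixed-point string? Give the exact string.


Answer: YYY

Derivation:
Step 0: AY
Step 1: YYY
Step 2: YYY  (unchanged — fixed point at step 1)


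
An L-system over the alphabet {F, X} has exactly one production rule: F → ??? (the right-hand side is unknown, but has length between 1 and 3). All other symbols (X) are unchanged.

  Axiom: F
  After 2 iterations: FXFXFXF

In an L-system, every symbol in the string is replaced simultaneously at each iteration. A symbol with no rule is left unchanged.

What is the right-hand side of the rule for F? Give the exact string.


Answer: FXF

Derivation:
Trying F → FXF:
  Step 0: F
  Step 1: FXF
  Step 2: FXFXFXF
Matches the given result.


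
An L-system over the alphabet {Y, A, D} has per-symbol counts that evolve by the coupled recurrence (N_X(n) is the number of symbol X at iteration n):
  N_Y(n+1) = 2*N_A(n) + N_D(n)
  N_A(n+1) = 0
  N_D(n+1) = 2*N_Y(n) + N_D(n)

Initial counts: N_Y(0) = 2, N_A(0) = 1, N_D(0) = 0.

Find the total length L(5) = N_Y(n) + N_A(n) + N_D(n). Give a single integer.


Step 0: N_Y=2, N_A=1, N_D=0, L=3
Step 1: N_Y=2, N_A=0, N_D=4, L=6
Step 2: N_Y=4, N_A=0, N_D=8, L=12
Step 3: N_Y=8, N_A=0, N_D=16, L=24
Step 4: N_Y=16, N_A=0, N_D=32, L=48
Step 5: N_Y=32, N_A=0, N_D=64, L=96

Answer: 96


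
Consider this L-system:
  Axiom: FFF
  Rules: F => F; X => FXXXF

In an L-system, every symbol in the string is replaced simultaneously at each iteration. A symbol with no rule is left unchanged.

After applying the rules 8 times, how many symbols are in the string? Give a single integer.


Step 0: length = 3
Step 1: length = 3
Step 2: length = 3
Step 3: length = 3
Step 4: length = 3
Step 5: length = 3
Step 6: length = 3
Step 7: length = 3
Step 8: length = 3

Answer: 3


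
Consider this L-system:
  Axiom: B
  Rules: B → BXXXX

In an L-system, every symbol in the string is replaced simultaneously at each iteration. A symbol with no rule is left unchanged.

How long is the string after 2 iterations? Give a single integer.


Step 0: length = 1
Step 1: length = 5
Step 2: length = 9

Answer: 9


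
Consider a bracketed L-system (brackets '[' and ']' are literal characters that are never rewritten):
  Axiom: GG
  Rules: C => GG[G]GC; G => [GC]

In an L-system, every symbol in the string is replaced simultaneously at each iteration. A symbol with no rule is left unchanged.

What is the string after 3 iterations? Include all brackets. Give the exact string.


Step 0: GG
Step 1: [GC][GC]
Step 2: [[GC]GG[G]GC][[GC]GG[G]GC]
Step 3: [[[GC]GG[G]GC][GC][GC][[GC]][GC]GG[G]GC][[[GC]GG[G]GC][GC][GC][[GC]][GC]GG[G]GC]

Answer: [[[GC]GG[G]GC][GC][GC][[GC]][GC]GG[G]GC][[[GC]GG[G]GC][GC][GC][[GC]][GC]GG[G]GC]


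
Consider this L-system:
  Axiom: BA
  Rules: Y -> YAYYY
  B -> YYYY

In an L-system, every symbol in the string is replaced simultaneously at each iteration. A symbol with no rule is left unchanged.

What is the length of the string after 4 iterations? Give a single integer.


Answer: 341

Derivation:
Step 0: length = 2
Step 1: length = 5
Step 2: length = 21
Step 3: length = 85
Step 4: length = 341


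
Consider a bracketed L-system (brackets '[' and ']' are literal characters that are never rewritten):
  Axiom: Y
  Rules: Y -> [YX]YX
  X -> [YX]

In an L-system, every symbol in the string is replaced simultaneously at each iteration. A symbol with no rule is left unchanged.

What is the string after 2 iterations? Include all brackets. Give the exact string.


Step 0: Y
Step 1: [YX]YX
Step 2: [[YX]YX[YX]][YX]YX[YX]

Answer: [[YX]YX[YX]][YX]YX[YX]


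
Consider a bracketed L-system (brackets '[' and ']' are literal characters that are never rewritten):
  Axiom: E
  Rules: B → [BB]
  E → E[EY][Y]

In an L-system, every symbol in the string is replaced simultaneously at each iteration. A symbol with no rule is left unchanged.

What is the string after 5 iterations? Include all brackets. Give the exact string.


Step 0: E
Step 1: E[EY][Y]
Step 2: E[EY][Y][E[EY][Y]Y][Y]
Step 3: E[EY][Y][E[EY][Y]Y][Y][E[EY][Y][E[EY][Y]Y][Y]Y][Y]
Step 4: E[EY][Y][E[EY][Y]Y][Y][E[EY][Y][E[EY][Y]Y][Y]Y][Y][E[EY][Y][E[EY][Y]Y][Y][E[EY][Y][E[EY][Y]Y][Y]Y][Y]Y][Y]
Step 5: E[EY][Y][E[EY][Y]Y][Y][E[EY][Y][E[EY][Y]Y][Y]Y][Y][E[EY][Y][E[EY][Y]Y][Y][E[EY][Y][E[EY][Y]Y][Y]Y][Y]Y][Y][E[EY][Y][E[EY][Y]Y][Y][E[EY][Y][E[EY][Y]Y][Y]Y][Y][E[EY][Y][E[EY][Y]Y][Y][E[EY][Y][E[EY][Y]Y][Y]Y][Y]Y][Y]Y][Y]

Answer: E[EY][Y][E[EY][Y]Y][Y][E[EY][Y][E[EY][Y]Y][Y]Y][Y][E[EY][Y][E[EY][Y]Y][Y][E[EY][Y][E[EY][Y]Y][Y]Y][Y]Y][Y][E[EY][Y][E[EY][Y]Y][Y][E[EY][Y][E[EY][Y]Y][Y]Y][Y][E[EY][Y][E[EY][Y]Y][Y][E[EY][Y][E[EY][Y]Y][Y]Y][Y]Y][Y]Y][Y]


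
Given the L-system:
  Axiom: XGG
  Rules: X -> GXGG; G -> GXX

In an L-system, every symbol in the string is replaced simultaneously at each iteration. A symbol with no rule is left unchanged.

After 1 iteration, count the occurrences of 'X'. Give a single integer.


Step 0: XGG  (1 'X')
Step 1: GXGGGXXGXX  (5 'X')

Answer: 5


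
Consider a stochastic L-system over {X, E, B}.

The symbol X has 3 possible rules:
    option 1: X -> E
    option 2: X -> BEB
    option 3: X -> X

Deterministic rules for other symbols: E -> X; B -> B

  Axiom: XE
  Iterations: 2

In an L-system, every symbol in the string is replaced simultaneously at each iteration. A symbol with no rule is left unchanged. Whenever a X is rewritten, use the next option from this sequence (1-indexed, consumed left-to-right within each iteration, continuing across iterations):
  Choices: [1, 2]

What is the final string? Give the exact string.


Answer: XBEB

Derivation:
Step 0: XE
Step 1: EX  (used choices [1])
Step 2: XBEB  (used choices [2])


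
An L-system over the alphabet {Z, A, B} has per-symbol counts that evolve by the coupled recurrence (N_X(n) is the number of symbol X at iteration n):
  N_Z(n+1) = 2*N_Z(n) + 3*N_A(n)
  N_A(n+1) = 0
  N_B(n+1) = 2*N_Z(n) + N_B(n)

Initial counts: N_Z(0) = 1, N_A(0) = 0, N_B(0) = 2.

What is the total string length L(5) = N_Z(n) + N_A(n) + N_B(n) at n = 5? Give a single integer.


Step 0: N_Z=1, N_A=0, N_B=2, L=3
Step 1: N_Z=2, N_A=0, N_B=4, L=6
Step 2: N_Z=4, N_A=0, N_B=8, L=12
Step 3: N_Z=8, N_A=0, N_B=16, L=24
Step 4: N_Z=16, N_A=0, N_B=32, L=48
Step 5: N_Z=32, N_A=0, N_B=64, L=96

Answer: 96


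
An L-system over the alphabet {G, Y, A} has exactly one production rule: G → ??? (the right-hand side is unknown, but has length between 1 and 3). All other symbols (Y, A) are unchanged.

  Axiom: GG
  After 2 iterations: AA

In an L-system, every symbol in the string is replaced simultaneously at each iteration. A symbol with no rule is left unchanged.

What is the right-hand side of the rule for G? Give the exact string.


Answer: A

Derivation:
Trying G → A:
  Step 0: GG
  Step 1: AA
  Step 2: AA
Matches the given result.


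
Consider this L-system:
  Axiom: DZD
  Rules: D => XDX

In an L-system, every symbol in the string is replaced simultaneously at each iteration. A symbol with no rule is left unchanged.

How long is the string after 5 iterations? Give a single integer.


Step 0: length = 3
Step 1: length = 7
Step 2: length = 11
Step 3: length = 15
Step 4: length = 19
Step 5: length = 23

Answer: 23


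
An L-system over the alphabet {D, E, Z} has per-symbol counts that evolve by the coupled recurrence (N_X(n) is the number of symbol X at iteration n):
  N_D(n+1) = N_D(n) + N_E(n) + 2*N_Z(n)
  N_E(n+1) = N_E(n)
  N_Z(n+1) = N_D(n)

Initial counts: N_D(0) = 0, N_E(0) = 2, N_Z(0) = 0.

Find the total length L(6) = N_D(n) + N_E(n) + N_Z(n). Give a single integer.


Step 0: N_D=0, N_E=2, N_Z=0, L=2
Step 1: N_D=2, N_E=2, N_Z=0, L=4
Step 2: N_D=4, N_E=2, N_Z=2, L=8
Step 3: N_D=10, N_E=2, N_Z=4, L=16
Step 4: N_D=20, N_E=2, N_Z=10, L=32
Step 5: N_D=42, N_E=2, N_Z=20, L=64
Step 6: N_D=84, N_E=2, N_Z=42, L=128

Answer: 128


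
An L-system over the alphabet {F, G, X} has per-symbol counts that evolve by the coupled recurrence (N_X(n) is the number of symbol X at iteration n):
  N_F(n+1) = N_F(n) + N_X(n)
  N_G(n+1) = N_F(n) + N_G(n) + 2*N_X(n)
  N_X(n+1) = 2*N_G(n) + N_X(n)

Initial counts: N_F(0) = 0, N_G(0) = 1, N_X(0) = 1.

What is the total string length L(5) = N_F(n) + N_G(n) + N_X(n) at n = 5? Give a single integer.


Answer: 765

Derivation:
Step 0: N_F=0, N_G=1, N_X=1, L=2
Step 1: N_F=1, N_G=3, N_X=3, L=7
Step 2: N_F=4, N_G=10, N_X=9, L=23
Step 3: N_F=13, N_G=32, N_X=29, L=74
Step 4: N_F=42, N_G=103, N_X=93, L=238
Step 5: N_F=135, N_G=331, N_X=299, L=765


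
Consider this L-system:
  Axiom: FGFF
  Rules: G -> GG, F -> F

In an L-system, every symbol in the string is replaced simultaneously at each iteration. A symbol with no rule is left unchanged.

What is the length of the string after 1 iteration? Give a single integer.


Answer: 5

Derivation:
Step 0: length = 4
Step 1: length = 5


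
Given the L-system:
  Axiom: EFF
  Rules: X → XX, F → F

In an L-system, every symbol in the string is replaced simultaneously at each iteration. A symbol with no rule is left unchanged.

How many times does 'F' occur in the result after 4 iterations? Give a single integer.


Answer: 2

Derivation:
Step 0: EFF  (2 'F')
Step 1: EFF  (2 'F')
Step 2: EFF  (2 'F')
Step 3: EFF  (2 'F')
Step 4: EFF  (2 'F')


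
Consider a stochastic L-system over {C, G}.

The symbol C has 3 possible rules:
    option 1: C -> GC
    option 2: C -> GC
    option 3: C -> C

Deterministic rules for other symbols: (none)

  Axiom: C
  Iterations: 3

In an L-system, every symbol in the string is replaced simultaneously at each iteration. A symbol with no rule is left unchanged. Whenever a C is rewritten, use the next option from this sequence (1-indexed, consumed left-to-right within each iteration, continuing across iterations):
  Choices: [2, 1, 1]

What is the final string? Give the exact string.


Answer: GGGC

Derivation:
Step 0: C
Step 1: GC  (used choices [2])
Step 2: GGC  (used choices [1])
Step 3: GGGC  (used choices [1])


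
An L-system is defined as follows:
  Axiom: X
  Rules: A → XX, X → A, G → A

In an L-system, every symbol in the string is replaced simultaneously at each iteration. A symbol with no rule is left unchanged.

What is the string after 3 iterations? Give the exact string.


Answer: AA

Derivation:
Step 0: X
Step 1: A
Step 2: XX
Step 3: AA


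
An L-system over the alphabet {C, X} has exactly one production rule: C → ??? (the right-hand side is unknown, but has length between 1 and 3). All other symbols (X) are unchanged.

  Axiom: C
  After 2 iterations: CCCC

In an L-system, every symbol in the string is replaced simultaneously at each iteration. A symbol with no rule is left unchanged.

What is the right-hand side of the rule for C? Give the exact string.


Trying C → CC:
  Step 0: C
  Step 1: CC
  Step 2: CCCC
Matches the given result.

Answer: CC


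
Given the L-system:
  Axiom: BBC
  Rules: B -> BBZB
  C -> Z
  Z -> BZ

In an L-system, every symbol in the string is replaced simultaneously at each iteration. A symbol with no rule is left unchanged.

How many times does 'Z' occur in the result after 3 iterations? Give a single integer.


Step 0: BBC  (0 'Z')
Step 1: BBZBBBZBZ  (3 'Z')
Step 2: BBZBBBZBBZBBZBBBZBBBZBBZBBZBBZ  (9 'Z')
Step 3: BBZBBBZBBZBBZBBBZBBBZBBZBBZBBBZBBZBBZBBBZBBZBBZBBBZBBBZBBZBBZBBBZBBBZBBZBBZBBBZBBZBBZBBBZBBZBBZBBBZBBZ  (30 'Z')

Answer: 30


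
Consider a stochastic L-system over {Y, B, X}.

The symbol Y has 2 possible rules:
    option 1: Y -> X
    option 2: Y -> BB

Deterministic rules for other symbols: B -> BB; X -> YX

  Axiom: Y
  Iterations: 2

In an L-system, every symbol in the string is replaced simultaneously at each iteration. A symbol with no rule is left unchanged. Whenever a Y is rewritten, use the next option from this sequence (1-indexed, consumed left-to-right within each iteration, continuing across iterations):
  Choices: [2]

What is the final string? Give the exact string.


Answer: BBBB

Derivation:
Step 0: Y
Step 1: BB  (used choices [2])
Step 2: BBBB  (used choices [])


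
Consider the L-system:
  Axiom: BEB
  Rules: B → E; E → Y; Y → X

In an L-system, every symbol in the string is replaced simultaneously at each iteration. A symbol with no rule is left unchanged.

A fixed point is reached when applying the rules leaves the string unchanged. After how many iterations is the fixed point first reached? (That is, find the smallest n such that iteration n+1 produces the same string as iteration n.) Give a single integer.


Step 0: BEB
Step 1: EYE
Step 2: YXY
Step 3: XXX
Step 4: XXX  (unchanged — fixed point at step 3)

Answer: 3


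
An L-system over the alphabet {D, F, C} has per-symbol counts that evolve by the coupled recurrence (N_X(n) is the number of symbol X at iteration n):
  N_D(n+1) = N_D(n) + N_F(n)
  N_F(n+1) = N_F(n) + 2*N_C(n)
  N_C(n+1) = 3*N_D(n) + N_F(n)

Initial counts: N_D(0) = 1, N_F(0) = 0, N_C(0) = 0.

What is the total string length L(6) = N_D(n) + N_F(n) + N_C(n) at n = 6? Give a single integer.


Answer: 658

Derivation:
Step 0: N_D=1, N_F=0, N_C=0, L=1
Step 1: N_D=1, N_F=0, N_C=3, L=4
Step 2: N_D=1, N_F=6, N_C=3, L=10
Step 3: N_D=7, N_F=12, N_C=9, L=28
Step 4: N_D=19, N_F=30, N_C=33, L=82
Step 5: N_D=49, N_F=96, N_C=87, L=232
Step 6: N_D=145, N_F=270, N_C=243, L=658


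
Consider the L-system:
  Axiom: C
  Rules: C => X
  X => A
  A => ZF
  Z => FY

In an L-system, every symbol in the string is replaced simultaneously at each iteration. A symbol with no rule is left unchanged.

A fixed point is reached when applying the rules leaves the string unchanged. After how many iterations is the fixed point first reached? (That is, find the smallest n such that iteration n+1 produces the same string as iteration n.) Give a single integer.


Answer: 4

Derivation:
Step 0: C
Step 1: X
Step 2: A
Step 3: ZF
Step 4: FYF
Step 5: FYF  (unchanged — fixed point at step 4)


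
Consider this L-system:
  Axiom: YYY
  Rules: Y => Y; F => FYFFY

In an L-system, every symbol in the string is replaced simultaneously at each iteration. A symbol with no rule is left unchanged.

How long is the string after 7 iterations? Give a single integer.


Answer: 3

Derivation:
Step 0: length = 3
Step 1: length = 3
Step 2: length = 3
Step 3: length = 3
Step 4: length = 3
Step 5: length = 3
Step 6: length = 3
Step 7: length = 3


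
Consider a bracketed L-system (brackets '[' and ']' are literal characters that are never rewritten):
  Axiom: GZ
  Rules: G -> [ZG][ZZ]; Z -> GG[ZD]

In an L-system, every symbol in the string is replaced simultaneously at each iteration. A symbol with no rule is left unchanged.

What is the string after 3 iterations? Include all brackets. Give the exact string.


Step 0: GZ
Step 1: [ZG][ZZ]GG[ZD]
Step 2: [GG[ZD][ZG][ZZ]][GG[ZD]GG[ZD]][ZG][ZZ][ZG][ZZ][GG[ZD]D]
Step 3: [[ZG][ZZ][ZG][ZZ][GG[ZD]D][GG[ZD][ZG][ZZ]][GG[ZD]GG[ZD]]][[ZG][ZZ][ZG][ZZ][GG[ZD]D][ZG][ZZ][ZG][ZZ][GG[ZD]D]][GG[ZD][ZG][ZZ]][GG[ZD]GG[ZD]][GG[ZD][ZG][ZZ]][GG[ZD]GG[ZD]][[ZG][ZZ][ZG][ZZ][GG[ZD]D]D]

Answer: [[ZG][ZZ][ZG][ZZ][GG[ZD]D][GG[ZD][ZG][ZZ]][GG[ZD]GG[ZD]]][[ZG][ZZ][ZG][ZZ][GG[ZD]D][ZG][ZZ][ZG][ZZ][GG[ZD]D]][GG[ZD][ZG][ZZ]][GG[ZD]GG[ZD]][GG[ZD][ZG][ZZ]][GG[ZD]GG[ZD]][[ZG][ZZ][ZG][ZZ][GG[ZD]D]D]


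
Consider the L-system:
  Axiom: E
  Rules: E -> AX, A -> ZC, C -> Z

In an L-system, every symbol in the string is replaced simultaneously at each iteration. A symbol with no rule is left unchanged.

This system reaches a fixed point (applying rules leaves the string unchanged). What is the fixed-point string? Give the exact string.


Answer: ZZX

Derivation:
Step 0: E
Step 1: AX
Step 2: ZCX
Step 3: ZZX
Step 4: ZZX  (unchanged — fixed point at step 3)


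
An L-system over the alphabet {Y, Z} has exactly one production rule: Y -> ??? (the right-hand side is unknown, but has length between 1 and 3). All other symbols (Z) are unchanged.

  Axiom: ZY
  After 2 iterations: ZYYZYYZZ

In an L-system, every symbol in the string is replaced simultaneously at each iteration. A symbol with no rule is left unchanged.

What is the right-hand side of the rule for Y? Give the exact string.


Answer: YYZ

Derivation:
Trying Y -> YYZ:
  Step 0: ZY
  Step 1: ZYYZ
  Step 2: ZYYZYYZZ
Matches the given result.


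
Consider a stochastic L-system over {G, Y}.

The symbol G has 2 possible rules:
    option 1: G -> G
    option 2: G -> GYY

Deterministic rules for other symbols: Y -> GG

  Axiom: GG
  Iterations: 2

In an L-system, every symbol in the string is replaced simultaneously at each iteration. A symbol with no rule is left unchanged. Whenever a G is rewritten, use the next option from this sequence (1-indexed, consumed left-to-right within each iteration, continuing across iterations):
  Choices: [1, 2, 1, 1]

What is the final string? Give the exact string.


Answer: GGGGGG

Derivation:
Step 0: GG
Step 1: GGYY  (used choices [1, 2])
Step 2: GGGGGG  (used choices [1, 1])


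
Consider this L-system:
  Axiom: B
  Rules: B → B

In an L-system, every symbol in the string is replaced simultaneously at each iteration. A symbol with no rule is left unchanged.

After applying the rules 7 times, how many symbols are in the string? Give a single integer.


Answer: 1

Derivation:
Step 0: length = 1
Step 1: length = 1
Step 2: length = 1
Step 3: length = 1
Step 4: length = 1
Step 5: length = 1
Step 6: length = 1
Step 7: length = 1


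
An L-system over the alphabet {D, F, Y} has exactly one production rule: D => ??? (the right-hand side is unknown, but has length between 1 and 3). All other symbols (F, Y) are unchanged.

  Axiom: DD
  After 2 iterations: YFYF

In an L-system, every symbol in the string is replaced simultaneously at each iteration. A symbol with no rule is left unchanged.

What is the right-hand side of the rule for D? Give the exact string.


Trying D => YF:
  Step 0: DD
  Step 1: YFYF
  Step 2: YFYF
Matches the given result.

Answer: YF


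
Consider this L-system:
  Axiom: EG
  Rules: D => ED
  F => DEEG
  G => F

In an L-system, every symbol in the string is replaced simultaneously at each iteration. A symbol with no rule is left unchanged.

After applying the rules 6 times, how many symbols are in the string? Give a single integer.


Step 0: length = 2
Step 1: length = 2
Step 2: length = 5
Step 3: length = 6
Step 4: length = 10
Step 5: length = 12
Step 6: length = 17

Answer: 17


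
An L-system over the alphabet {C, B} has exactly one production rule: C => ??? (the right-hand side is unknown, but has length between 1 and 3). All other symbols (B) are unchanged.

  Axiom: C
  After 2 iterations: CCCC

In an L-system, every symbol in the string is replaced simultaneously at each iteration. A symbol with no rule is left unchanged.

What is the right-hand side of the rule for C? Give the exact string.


Answer: CC

Derivation:
Trying C => CC:
  Step 0: C
  Step 1: CC
  Step 2: CCCC
Matches the given result.


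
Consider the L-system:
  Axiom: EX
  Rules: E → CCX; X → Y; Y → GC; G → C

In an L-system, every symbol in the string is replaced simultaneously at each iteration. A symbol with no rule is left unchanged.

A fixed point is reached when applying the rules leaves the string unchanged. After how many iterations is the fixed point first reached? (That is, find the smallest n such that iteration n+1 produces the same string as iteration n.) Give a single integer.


Step 0: EX
Step 1: CCXY
Step 2: CCYGC
Step 3: CCGCCC
Step 4: CCCCCC
Step 5: CCCCCC  (unchanged — fixed point at step 4)

Answer: 4


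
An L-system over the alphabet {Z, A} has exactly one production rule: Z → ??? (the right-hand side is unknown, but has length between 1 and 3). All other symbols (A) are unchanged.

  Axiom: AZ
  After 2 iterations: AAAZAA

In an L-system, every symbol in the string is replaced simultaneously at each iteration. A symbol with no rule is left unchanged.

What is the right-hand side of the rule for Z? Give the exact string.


Answer: AZA

Derivation:
Trying Z → AZA:
  Step 0: AZ
  Step 1: AAZA
  Step 2: AAAZAA
Matches the given result.


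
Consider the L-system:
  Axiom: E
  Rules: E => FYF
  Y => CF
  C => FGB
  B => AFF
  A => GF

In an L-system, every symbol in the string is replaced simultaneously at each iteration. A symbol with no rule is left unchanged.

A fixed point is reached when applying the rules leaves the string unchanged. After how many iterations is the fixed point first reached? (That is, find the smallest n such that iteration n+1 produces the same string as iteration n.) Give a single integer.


Step 0: E
Step 1: FYF
Step 2: FCFF
Step 3: FFGBFF
Step 4: FFGAFFFF
Step 5: FFGGFFFFF
Step 6: FFGGFFFFF  (unchanged — fixed point at step 5)

Answer: 5


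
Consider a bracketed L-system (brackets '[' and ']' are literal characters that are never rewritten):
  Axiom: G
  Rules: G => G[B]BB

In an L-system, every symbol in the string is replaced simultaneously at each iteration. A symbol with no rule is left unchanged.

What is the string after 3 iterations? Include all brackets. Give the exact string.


Answer: G[B]BB[B]BB[B]BB

Derivation:
Step 0: G
Step 1: G[B]BB
Step 2: G[B]BB[B]BB
Step 3: G[B]BB[B]BB[B]BB


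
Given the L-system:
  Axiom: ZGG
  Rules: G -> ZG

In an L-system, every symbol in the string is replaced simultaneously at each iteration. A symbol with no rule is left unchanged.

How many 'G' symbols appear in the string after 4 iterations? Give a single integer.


Step 0: ZGG  (2 'G')
Step 1: ZZGZG  (2 'G')
Step 2: ZZZGZZG  (2 'G')
Step 3: ZZZZGZZZG  (2 'G')
Step 4: ZZZZZGZZZZG  (2 'G')

Answer: 2


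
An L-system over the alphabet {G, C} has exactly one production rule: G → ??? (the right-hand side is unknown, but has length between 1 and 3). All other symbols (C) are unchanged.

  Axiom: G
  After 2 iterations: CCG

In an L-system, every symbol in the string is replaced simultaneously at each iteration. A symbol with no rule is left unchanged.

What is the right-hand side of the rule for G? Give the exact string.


Trying G → CG:
  Step 0: G
  Step 1: CG
  Step 2: CCG
Matches the given result.

Answer: CG


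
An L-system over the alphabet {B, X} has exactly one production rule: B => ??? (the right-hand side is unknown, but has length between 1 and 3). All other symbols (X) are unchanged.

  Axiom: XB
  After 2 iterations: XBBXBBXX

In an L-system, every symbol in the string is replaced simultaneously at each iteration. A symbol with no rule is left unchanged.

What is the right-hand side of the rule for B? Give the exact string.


Trying B => BBX:
  Step 0: XB
  Step 1: XBBX
  Step 2: XBBXBBXX
Matches the given result.

Answer: BBX


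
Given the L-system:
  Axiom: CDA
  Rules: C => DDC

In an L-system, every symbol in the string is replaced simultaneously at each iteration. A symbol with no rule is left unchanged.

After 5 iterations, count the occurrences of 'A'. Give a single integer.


Step 0: CDA  (1 'A')
Step 1: DDCDA  (1 'A')
Step 2: DDDDCDA  (1 'A')
Step 3: DDDDDDCDA  (1 'A')
Step 4: DDDDDDDDCDA  (1 'A')
Step 5: DDDDDDDDDDCDA  (1 'A')

Answer: 1


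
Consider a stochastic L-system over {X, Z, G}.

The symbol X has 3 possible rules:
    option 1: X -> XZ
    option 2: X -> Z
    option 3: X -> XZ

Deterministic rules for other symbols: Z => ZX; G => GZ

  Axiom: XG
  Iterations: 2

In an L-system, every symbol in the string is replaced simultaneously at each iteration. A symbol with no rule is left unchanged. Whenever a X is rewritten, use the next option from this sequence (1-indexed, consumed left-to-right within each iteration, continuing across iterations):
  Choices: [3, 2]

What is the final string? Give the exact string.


Answer: ZZXGZZX

Derivation:
Step 0: XG
Step 1: XZGZ  (used choices [3])
Step 2: ZZXGZZX  (used choices [2])


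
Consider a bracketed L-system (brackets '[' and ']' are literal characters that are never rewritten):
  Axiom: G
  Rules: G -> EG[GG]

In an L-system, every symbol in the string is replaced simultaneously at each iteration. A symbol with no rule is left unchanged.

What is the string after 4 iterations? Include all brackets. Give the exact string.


Answer: EEEEG[GG][EG[GG]EG[GG]][EEG[GG][EG[GG]EG[GG]]EEG[GG][EG[GG]EG[GG]]][EEEG[GG][EG[GG]EG[GG]][EEG[GG][EG[GG]EG[GG]]EEG[GG][EG[GG]EG[GG]]]EEEG[GG][EG[GG]EG[GG]][EEG[GG][EG[GG]EG[GG]]EEG[GG][EG[GG]EG[GG]]]]

Derivation:
Step 0: G
Step 1: EG[GG]
Step 2: EEG[GG][EG[GG]EG[GG]]
Step 3: EEEG[GG][EG[GG]EG[GG]][EEG[GG][EG[GG]EG[GG]]EEG[GG][EG[GG]EG[GG]]]
Step 4: EEEEG[GG][EG[GG]EG[GG]][EEG[GG][EG[GG]EG[GG]]EEG[GG][EG[GG]EG[GG]]][EEEG[GG][EG[GG]EG[GG]][EEG[GG][EG[GG]EG[GG]]EEG[GG][EG[GG]EG[GG]]]EEEG[GG][EG[GG]EG[GG]][EEG[GG][EG[GG]EG[GG]]EEG[GG][EG[GG]EG[GG]]]]


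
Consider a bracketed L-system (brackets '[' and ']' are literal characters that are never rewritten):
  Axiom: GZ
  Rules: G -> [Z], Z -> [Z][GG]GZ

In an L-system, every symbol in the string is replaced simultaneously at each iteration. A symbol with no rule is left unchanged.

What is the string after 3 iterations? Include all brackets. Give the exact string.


Answer: [[[Z][GG]GZ][[Z][Z]][Z][Z][GG]GZ][[[Z][GG]GZ][[Z][Z]][Z][Z][GG]GZ][[[Z][GG]GZ][[Z][GG]GZ]][[Z][GG]GZ][[Z][GG]GZ][[Z][Z]][Z][Z][GG]GZ

Derivation:
Step 0: GZ
Step 1: [Z][Z][GG]GZ
Step 2: [[Z][GG]GZ][[Z][GG]GZ][[Z][Z]][Z][Z][GG]GZ
Step 3: [[[Z][GG]GZ][[Z][Z]][Z][Z][GG]GZ][[[Z][GG]GZ][[Z][Z]][Z][Z][GG]GZ][[[Z][GG]GZ][[Z][GG]GZ]][[Z][GG]GZ][[Z][GG]GZ][[Z][Z]][Z][Z][GG]GZ


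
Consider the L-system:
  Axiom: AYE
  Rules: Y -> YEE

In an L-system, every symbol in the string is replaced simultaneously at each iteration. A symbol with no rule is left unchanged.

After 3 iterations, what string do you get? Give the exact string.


Answer: AYEEEEEEE

Derivation:
Step 0: AYE
Step 1: AYEEE
Step 2: AYEEEEE
Step 3: AYEEEEEEE


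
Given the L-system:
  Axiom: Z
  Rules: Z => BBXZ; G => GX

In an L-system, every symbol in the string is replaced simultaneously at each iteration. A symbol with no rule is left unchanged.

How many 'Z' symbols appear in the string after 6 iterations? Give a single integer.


Step 0: Z  (1 'Z')
Step 1: BBXZ  (1 'Z')
Step 2: BBXBBXZ  (1 'Z')
Step 3: BBXBBXBBXZ  (1 'Z')
Step 4: BBXBBXBBXBBXZ  (1 'Z')
Step 5: BBXBBXBBXBBXBBXZ  (1 'Z')
Step 6: BBXBBXBBXBBXBBXBBXZ  (1 'Z')

Answer: 1


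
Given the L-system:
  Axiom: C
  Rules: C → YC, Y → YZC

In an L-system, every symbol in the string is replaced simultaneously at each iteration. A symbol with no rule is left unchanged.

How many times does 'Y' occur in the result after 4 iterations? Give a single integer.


Answer: 8

Derivation:
Step 0: C  (0 'Y')
Step 1: YC  (1 'Y')
Step 2: YZCYC  (2 'Y')
Step 3: YZCZYCYZCYC  (4 'Y')
Step 4: YZCZYCZYZCYCYZCZYCYZCYC  (8 'Y')


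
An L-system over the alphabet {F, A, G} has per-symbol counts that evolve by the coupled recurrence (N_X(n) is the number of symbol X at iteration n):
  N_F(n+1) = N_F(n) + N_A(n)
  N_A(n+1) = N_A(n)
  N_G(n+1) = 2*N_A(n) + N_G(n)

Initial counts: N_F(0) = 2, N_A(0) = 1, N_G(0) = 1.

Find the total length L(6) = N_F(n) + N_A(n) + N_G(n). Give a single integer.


Answer: 22

Derivation:
Step 0: N_F=2, N_A=1, N_G=1, L=4
Step 1: N_F=3, N_A=1, N_G=3, L=7
Step 2: N_F=4, N_A=1, N_G=5, L=10
Step 3: N_F=5, N_A=1, N_G=7, L=13
Step 4: N_F=6, N_A=1, N_G=9, L=16
Step 5: N_F=7, N_A=1, N_G=11, L=19
Step 6: N_F=8, N_A=1, N_G=13, L=22


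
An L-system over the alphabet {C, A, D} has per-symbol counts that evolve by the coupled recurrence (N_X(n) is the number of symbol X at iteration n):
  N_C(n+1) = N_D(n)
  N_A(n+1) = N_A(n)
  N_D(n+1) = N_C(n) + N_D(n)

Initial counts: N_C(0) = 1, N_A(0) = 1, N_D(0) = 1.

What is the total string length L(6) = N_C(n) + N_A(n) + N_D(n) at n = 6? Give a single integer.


Answer: 35

Derivation:
Step 0: N_C=1, N_A=1, N_D=1, L=3
Step 1: N_C=1, N_A=1, N_D=2, L=4
Step 2: N_C=2, N_A=1, N_D=3, L=6
Step 3: N_C=3, N_A=1, N_D=5, L=9
Step 4: N_C=5, N_A=1, N_D=8, L=14
Step 5: N_C=8, N_A=1, N_D=13, L=22
Step 6: N_C=13, N_A=1, N_D=21, L=35


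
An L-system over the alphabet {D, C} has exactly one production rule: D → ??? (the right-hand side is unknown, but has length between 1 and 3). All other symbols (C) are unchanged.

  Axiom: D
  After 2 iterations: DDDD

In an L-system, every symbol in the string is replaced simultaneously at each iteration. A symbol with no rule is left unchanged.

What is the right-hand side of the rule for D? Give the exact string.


Answer: DD

Derivation:
Trying D → DD:
  Step 0: D
  Step 1: DD
  Step 2: DDDD
Matches the given result.


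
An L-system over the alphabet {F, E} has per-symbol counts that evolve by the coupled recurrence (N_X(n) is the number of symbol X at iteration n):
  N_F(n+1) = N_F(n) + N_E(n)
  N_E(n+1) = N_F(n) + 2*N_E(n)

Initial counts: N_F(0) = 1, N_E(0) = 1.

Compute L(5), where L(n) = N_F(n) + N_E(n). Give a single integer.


Answer: 233

Derivation:
Step 0: N_F=1, N_E=1, L=2
Step 1: N_F=2, N_E=3, L=5
Step 2: N_F=5, N_E=8, L=13
Step 3: N_F=13, N_E=21, L=34
Step 4: N_F=34, N_E=55, L=89
Step 5: N_F=89, N_E=144, L=233


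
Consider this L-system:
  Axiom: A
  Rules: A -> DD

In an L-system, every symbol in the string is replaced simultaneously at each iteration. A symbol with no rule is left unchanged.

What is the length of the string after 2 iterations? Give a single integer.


Step 0: length = 1
Step 1: length = 2
Step 2: length = 2

Answer: 2


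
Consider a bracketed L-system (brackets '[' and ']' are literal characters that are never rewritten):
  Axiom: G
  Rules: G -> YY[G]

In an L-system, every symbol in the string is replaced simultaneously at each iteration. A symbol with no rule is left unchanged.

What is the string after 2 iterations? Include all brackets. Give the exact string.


Answer: YY[YY[G]]

Derivation:
Step 0: G
Step 1: YY[G]
Step 2: YY[YY[G]]


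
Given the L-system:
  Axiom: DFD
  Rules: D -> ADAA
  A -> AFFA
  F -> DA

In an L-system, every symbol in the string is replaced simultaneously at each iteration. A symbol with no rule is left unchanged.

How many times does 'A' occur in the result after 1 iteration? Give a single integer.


Answer: 7

Derivation:
Step 0: DFD  (0 'A')
Step 1: ADAADAADAA  (7 'A')


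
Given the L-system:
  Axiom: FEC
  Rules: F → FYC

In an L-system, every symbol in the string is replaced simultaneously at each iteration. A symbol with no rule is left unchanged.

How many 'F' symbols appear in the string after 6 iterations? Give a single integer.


Step 0: FEC  (1 'F')
Step 1: FYCEC  (1 'F')
Step 2: FYCYCEC  (1 'F')
Step 3: FYCYCYCEC  (1 'F')
Step 4: FYCYCYCYCEC  (1 'F')
Step 5: FYCYCYCYCYCEC  (1 'F')
Step 6: FYCYCYCYCYCYCEC  (1 'F')

Answer: 1


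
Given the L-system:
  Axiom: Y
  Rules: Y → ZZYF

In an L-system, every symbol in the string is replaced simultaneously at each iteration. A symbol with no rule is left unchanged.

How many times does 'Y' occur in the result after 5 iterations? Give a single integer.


Answer: 1

Derivation:
Step 0: Y  (1 'Y')
Step 1: ZZYF  (1 'Y')
Step 2: ZZZZYFF  (1 'Y')
Step 3: ZZZZZZYFFF  (1 'Y')
Step 4: ZZZZZZZZYFFFF  (1 'Y')
Step 5: ZZZZZZZZZZYFFFFF  (1 'Y')


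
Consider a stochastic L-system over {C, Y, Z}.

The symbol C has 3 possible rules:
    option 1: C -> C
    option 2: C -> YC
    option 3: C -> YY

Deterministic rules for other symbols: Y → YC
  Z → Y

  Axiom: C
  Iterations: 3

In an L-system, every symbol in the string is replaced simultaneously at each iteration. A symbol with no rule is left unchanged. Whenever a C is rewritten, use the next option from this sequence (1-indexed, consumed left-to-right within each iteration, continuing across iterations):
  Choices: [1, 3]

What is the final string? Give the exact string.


Answer: YCYC

Derivation:
Step 0: C
Step 1: C  (used choices [1])
Step 2: YY  (used choices [3])
Step 3: YCYC  (used choices [])


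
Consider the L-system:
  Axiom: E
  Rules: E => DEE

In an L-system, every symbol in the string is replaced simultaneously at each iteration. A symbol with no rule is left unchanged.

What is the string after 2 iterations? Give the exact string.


Answer: DDEEDEE

Derivation:
Step 0: E
Step 1: DEE
Step 2: DDEEDEE


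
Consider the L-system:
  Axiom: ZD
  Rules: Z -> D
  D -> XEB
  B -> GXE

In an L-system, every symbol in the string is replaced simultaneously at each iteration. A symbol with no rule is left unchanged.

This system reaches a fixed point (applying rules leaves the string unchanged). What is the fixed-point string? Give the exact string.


Answer: XEGXEXEGXE

Derivation:
Step 0: ZD
Step 1: DXEB
Step 2: XEBXEGXE
Step 3: XEGXEXEGXE
Step 4: XEGXEXEGXE  (unchanged — fixed point at step 3)


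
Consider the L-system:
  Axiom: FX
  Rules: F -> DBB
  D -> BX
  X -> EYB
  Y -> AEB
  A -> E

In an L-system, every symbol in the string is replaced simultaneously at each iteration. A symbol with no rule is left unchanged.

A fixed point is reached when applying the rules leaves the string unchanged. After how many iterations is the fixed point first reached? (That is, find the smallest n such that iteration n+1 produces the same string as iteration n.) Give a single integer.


Answer: 5

Derivation:
Step 0: FX
Step 1: DBBEYB
Step 2: BXBBEAEBB
Step 3: BEYBBBEEEBB
Step 4: BEAEBBBBEEEBB
Step 5: BEEEBBBBEEEBB
Step 6: BEEEBBBBEEEBB  (unchanged — fixed point at step 5)


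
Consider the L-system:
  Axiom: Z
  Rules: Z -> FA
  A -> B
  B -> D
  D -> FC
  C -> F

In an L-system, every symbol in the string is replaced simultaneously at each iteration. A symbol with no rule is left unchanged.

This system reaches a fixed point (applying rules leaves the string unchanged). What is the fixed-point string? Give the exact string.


Step 0: Z
Step 1: FA
Step 2: FB
Step 3: FD
Step 4: FFC
Step 5: FFF
Step 6: FFF  (unchanged — fixed point at step 5)

Answer: FFF


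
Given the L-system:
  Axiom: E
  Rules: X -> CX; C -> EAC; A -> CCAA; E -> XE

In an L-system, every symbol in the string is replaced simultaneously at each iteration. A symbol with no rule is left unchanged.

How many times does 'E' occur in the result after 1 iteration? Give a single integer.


Answer: 1

Derivation:
Step 0: E  (1 'E')
Step 1: XE  (1 'E')


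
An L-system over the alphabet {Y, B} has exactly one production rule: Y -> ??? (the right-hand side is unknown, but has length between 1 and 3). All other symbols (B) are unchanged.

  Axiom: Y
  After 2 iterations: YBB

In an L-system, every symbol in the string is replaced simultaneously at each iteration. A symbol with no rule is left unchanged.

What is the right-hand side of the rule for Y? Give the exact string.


Answer: YB

Derivation:
Trying Y -> YB:
  Step 0: Y
  Step 1: YB
  Step 2: YBB
Matches the given result.


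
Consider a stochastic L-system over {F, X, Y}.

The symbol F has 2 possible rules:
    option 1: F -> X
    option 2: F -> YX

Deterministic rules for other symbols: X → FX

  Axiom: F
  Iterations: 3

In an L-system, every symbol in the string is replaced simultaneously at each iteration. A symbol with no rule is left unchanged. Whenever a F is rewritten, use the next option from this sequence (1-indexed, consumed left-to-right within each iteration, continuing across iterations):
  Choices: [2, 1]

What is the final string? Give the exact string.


Answer: YXFX

Derivation:
Step 0: F
Step 1: YX  (used choices [2])
Step 2: YFX  (used choices [])
Step 3: YXFX  (used choices [1])


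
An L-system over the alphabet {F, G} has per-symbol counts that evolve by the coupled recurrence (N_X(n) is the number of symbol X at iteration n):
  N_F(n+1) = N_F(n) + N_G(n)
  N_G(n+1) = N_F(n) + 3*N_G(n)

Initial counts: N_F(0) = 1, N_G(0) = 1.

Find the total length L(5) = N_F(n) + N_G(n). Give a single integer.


Answer: 792

Derivation:
Step 0: N_F=1, N_G=1, L=2
Step 1: N_F=2, N_G=4, L=6
Step 2: N_F=6, N_G=14, L=20
Step 3: N_F=20, N_G=48, L=68
Step 4: N_F=68, N_G=164, L=232
Step 5: N_F=232, N_G=560, L=792


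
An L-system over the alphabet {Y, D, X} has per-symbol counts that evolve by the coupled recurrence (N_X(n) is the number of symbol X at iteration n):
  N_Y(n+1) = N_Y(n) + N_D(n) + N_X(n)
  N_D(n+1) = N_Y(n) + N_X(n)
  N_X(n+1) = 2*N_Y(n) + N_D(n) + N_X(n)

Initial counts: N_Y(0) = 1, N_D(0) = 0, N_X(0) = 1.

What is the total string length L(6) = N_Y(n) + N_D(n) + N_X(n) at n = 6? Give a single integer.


Step 0: N_Y=1, N_D=0, N_X=1, L=2
Step 1: N_Y=2, N_D=2, N_X=3, L=7
Step 2: N_Y=7, N_D=5, N_X=9, L=21
Step 3: N_Y=21, N_D=16, N_X=28, L=65
Step 4: N_Y=65, N_D=49, N_X=86, L=200
Step 5: N_Y=200, N_D=151, N_X=265, L=616
Step 6: N_Y=616, N_D=465, N_X=816, L=1897

Answer: 1897


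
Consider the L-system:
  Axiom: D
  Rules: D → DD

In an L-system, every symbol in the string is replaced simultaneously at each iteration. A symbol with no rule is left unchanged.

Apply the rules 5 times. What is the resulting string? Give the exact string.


Answer: DDDDDDDDDDDDDDDDDDDDDDDDDDDDDDDD

Derivation:
Step 0: D
Step 1: DD
Step 2: DDDD
Step 3: DDDDDDDD
Step 4: DDDDDDDDDDDDDDDD
Step 5: DDDDDDDDDDDDDDDDDDDDDDDDDDDDDDDD


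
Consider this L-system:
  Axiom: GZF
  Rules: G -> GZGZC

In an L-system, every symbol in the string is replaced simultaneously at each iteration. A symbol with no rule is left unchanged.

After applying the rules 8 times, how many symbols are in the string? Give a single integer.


Answer: 1023

Derivation:
Step 0: length = 3
Step 1: length = 7
Step 2: length = 15
Step 3: length = 31
Step 4: length = 63
Step 5: length = 127
Step 6: length = 255
Step 7: length = 511
Step 8: length = 1023


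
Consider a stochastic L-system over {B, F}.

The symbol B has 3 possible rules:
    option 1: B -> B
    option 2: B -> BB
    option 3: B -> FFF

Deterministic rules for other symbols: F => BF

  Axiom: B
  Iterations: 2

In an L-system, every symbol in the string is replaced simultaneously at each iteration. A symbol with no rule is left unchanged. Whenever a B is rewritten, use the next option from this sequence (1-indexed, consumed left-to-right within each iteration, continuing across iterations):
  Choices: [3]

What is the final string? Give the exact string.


Step 0: B
Step 1: FFF  (used choices [3])
Step 2: BFBFBF  (used choices [])

Answer: BFBFBF


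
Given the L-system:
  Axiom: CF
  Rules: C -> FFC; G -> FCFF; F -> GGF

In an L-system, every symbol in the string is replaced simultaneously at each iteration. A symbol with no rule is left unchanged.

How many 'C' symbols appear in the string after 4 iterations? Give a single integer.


Answer: 31

Derivation:
Step 0: CF  (1 'C')
Step 1: FFCGGF  (1 'C')
Step 2: GGFGGFFFCFCFFFCFFGGF  (3 'C')
Step 3: FCFFFCFFGGFFCFFFCFFGGFGGFGGFFFCGGFFFCGGFGGFGGFFFCGGFGGFFCFFFCFFGGF  (9 'C')
Step 4: GGFFFCGGFGGFGGFFFCGGFGGFFCFFFCFFGGFGGFFFCGGFGGFGGFFFCGGFGGFFCFFFCFFGGFFCFFFCFFGGFFCFFFCFFGGFGGFGGFFFCFCFFFCFFGGFGGFGGFFFCFCFFFCFFGGFFCFFFCFFGGFFCFFFCFFGGFGGFGGFFFCFCFFFCFFGGFFCFFFCFFGGFGGFFFCGGFGGFGGFFFCGGFGGFFCFFFCFFGGF  (31 'C')


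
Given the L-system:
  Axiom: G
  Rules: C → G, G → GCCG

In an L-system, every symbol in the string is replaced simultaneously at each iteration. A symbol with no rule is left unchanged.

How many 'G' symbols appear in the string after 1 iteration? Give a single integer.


Answer: 2

Derivation:
Step 0: G  (1 'G')
Step 1: GCCG  (2 'G')
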